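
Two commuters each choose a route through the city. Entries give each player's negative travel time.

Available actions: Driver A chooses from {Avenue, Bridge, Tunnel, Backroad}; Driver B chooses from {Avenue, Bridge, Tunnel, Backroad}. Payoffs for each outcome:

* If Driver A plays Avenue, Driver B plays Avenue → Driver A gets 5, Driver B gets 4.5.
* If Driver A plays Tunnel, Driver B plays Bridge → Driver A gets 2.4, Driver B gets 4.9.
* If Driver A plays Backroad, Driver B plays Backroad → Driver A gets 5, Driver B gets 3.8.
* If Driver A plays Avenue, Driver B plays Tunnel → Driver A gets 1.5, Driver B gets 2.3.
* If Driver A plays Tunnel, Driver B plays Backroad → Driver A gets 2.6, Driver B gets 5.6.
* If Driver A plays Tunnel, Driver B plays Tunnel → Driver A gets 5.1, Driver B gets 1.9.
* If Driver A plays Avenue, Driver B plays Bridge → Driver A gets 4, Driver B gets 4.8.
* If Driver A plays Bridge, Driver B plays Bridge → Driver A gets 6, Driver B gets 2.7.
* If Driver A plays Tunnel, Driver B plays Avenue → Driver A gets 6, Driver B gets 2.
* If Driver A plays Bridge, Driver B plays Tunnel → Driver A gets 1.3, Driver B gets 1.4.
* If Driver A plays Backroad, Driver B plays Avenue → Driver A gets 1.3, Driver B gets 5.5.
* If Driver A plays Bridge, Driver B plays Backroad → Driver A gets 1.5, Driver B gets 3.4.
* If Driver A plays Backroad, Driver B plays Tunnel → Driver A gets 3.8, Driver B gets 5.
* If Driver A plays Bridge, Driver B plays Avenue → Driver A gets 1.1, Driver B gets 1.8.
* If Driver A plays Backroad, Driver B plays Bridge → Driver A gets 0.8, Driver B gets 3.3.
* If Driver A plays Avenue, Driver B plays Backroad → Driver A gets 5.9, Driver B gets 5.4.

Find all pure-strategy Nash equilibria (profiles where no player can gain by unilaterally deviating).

Driver A against Avenue: payoffs 5, 1.1, 6, 1.3 → best response Tunnel.
Driver A against Bridge: payoffs 4, 6, 2.4, 0.8 → best response Bridge.
Driver A against Tunnel: payoffs 1.5, 1.3, 5.1, 3.8 → best response Tunnel.
Driver A against Backroad: payoffs 5.9, 1.5, 2.6, 5 → best response Avenue.
Driver B against Avenue: payoffs 4.5, 4.8, 2.3, 5.4 → best response Backroad.
Driver B against Bridge: payoffs 1.8, 2.7, 1.4, 3.4 → best response Backroad.
Driver B against Tunnel: payoffs 2, 4.9, 1.9, 5.6 → best response Backroad.
Driver B against Backroad: payoffs 5.5, 3.3, 5, 3.8 → best response Avenue.
Mutual best responses: (Avenue, Backroad).

Pure NE: (Avenue, Backroad)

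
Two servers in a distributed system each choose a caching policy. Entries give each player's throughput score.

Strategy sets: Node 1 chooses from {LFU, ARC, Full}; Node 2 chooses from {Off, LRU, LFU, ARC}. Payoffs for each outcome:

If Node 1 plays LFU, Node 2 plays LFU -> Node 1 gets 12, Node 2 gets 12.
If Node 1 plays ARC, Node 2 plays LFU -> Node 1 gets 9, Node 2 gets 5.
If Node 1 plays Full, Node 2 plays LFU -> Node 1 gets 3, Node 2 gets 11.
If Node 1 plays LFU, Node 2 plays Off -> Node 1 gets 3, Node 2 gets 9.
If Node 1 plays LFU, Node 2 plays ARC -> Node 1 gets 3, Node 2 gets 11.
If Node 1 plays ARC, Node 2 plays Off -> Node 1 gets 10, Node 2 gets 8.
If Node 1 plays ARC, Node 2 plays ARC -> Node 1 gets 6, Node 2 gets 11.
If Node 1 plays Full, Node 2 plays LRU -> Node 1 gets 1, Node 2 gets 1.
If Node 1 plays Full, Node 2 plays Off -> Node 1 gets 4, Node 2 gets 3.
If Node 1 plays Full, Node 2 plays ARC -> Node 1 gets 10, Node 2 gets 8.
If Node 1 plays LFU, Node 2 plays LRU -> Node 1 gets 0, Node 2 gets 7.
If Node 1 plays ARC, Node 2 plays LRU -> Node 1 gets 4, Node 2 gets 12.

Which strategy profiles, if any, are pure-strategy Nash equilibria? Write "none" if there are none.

The pure Nash equilibria are (LFU, LFU); (ARC, LRU).

Node 1 against Off: payoffs 3, 10, 4 → best response ARC.
Node 1 against LRU: payoffs 0, 4, 1 → best response ARC.
Node 1 against LFU: payoffs 12, 9, 3 → best response LFU.
Node 1 against ARC: payoffs 3, 6, 10 → best response Full.
Node 2 against LFU: payoffs 9, 7, 12, 11 → best response LFU.
Node 2 against ARC: payoffs 8, 12, 5, 11 → best response LRU.
Node 2 against Full: payoffs 3, 1, 11, 8 → best response LFU.
Mutual best responses: (LFU, LFU); (ARC, LRU).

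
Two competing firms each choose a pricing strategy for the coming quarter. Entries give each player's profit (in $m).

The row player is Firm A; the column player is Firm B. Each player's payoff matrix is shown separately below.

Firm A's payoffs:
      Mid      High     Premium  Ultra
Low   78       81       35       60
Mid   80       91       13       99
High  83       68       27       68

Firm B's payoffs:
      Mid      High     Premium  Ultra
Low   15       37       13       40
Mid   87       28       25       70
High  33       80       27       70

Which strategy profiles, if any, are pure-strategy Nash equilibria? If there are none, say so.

none

(Low, Mid): Firm A can switch to Mid (78 → 80). Not NE.
(Low, High): Firm A can switch to Mid (81 → 91). Not NE.
(Low, Premium): Firm B can switch to Mid (13 → 15). Not NE.
(Low, Ultra): Firm A can switch to Mid (60 → 99). Not NE.
(Mid, Mid): Firm A can switch to High (80 → 83). Not NE.
(Mid, High): Firm B can switch to Mid (28 → 87). Not NE.
(Mid, Premium): Firm A can switch to Low (13 → 35). Not NE.
(Mid, Ultra): Firm B can switch to Mid (70 → 87). Not NE.
(High, Mid): Firm B can switch to High (33 → 80). Not NE.
(High, High): Firm A can switch to Low (68 → 81). Not NE.
(The remaining 2 profiles each have a profitable deviation by the same check.)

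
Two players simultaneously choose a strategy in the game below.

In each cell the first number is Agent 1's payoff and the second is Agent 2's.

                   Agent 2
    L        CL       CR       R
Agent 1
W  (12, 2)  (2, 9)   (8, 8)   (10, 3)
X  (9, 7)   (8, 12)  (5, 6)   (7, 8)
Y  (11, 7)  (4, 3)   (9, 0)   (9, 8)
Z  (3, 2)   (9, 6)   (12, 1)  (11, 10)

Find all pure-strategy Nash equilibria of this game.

Agent 1 against L: payoffs 12, 9, 11, 3 → best response W.
Agent 1 against CL: payoffs 2, 8, 4, 9 → best response Z.
Agent 1 against CR: payoffs 8, 5, 9, 12 → best response Z.
Agent 1 against R: payoffs 10, 7, 9, 11 → best response Z.
Agent 2 against W: payoffs 2, 9, 8, 3 → best response CL.
Agent 2 against X: payoffs 7, 12, 6, 8 → best response CL.
Agent 2 against Y: payoffs 7, 3, 0, 8 → best response R.
Agent 2 against Z: payoffs 2, 6, 1, 10 → best response R.
Mutual best responses: (Z, R).

Pure NE: (Z, R)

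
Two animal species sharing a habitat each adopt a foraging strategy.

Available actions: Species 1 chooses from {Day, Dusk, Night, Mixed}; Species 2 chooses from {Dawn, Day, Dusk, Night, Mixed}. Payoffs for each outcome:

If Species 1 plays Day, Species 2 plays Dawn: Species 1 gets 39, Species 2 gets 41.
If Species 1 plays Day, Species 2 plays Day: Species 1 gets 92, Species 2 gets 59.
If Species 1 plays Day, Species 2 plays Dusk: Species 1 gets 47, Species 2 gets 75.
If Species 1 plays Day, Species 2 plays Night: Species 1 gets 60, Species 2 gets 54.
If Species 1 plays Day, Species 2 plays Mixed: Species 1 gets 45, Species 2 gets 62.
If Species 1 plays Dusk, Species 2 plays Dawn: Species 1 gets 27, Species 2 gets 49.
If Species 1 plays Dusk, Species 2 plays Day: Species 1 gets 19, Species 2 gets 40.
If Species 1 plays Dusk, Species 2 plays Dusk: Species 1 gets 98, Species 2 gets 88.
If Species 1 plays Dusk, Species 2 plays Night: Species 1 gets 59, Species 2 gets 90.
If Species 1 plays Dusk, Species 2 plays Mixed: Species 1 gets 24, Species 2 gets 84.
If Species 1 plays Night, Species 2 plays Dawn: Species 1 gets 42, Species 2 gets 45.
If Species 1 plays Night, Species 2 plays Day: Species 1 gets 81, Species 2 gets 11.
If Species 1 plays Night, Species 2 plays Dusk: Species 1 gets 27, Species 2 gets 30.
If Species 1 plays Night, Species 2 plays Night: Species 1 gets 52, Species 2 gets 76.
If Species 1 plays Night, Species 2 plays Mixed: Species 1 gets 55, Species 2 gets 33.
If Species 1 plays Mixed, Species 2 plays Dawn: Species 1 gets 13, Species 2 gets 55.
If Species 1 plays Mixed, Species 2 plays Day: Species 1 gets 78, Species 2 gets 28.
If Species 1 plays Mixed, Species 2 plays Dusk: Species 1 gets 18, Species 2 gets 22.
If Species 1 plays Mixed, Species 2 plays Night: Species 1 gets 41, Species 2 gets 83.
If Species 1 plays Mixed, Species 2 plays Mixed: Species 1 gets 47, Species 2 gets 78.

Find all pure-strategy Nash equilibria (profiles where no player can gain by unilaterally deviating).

There is no pure-strategy Nash equilibrium.

Check each profile: it is a Nash equilibrium iff no player can strictly gain by switching unilaterally.
(Day, Dawn): Species 1 can switch to Night (39 → 42). Not NE.
(Day, Day): Species 2 can switch to Dusk (59 → 75). Not NE.
(Day, Dusk): Species 1 can switch to Dusk (47 → 98). Not NE.
(Day, Night): Species 2 can switch to Day (54 → 59). Not NE.
(Day, Mixed): Species 1 can switch to Night (45 → 55). Not NE.
(Dusk, Dawn): Species 1 can switch to Day (27 → 39). Not NE.
(Dusk, Day): Species 1 can switch to Day (19 → 92). Not NE.
(Dusk, Dusk): Species 2 can switch to Night (88 → 90). Not NE.
(Dusk, Night): Species 1 can switch to Day (59 → 60). Not NE.
(Dusk, Mixed): Species 1 can switch to Day (24 → 45). Not NE.
(The remaining 10 profiles each have a profitable deviation by the same check.)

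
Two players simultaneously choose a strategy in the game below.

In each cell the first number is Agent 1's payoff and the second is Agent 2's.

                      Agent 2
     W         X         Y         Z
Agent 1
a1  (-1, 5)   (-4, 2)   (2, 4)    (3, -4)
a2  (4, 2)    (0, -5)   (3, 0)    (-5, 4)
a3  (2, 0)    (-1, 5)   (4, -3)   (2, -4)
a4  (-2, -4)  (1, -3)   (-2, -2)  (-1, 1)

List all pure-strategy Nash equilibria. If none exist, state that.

Check each profile: it is a Nash equilibrium iff no player can strictly gain by switching unilaterally.
(a1, W): Agent 1 can switch to a2 (-1 → 4). Not NE.
(a1, X): Agent 1 can switch to a2 (-4 → 0). Not NE.
(a1, Y): Agent 1 can switch to a2 (2 → 3). Not NE.
(a1, Z): Agent 2 can switch to W (-4 → 5). Not NE.
(a2, W): Agent 2 can switch to Z (2 → 4). Not NE.
(a2, X): Agent 1 can switch to a4 (0 → 1). Not NE.
(The remaining 10 profiles each have a profitable deviation by the same check.)

No pure-strategy Nash equilibrium.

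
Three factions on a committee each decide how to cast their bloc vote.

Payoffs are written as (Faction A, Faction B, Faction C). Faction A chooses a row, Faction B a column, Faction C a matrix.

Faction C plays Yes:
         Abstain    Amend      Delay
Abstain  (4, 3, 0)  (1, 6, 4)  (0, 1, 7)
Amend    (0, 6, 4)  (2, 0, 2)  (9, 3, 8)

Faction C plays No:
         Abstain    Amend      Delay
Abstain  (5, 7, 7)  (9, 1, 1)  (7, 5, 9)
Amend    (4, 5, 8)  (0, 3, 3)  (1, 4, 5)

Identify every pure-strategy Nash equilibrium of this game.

(Abstain, Abstain, No)

Faction A against (Abstain, Yes): payoffs 4, 0 → best response Abstain.
Faction A against (Abstain, No): payoffs 5, 4 → best response Abstain.
Faction A against (Amend, Yes): payoffs 1, 2 → best response Amend.
Faction A against (Amend, No): payoffs 9, 0 → best response Abstain.
Faction A against (Delay, Yes): payoffs 0, 9 → best response Amend.
Faction A against (Delay, No): payoffs 7, 1 → best response Abstain.
Faction B against (Abstain, Yes): payoffs 3, 6, 1 → best response Amend.
Faction B against (Abstain, No): payoffs 7, 1, 5 → best response Abstain.
Faction B against (Amend, Yes): payoffs 6, 0, 3 → best response Abstain.
Faction B against (Amend, No): payoffs 5, 3, 4 → best response Abstain.
Faction C against (Abstain, Abstain): payoffs 0, 7 → best response No.
Faction C against (Abstain, Amend): payoffs 4, 1 → best response Yes.
Faction C against (Abstain, Delay): payoffs 7, 9 → best response No.
Faction C against (Amend, Abstain): payoffs 4, 8 → best response No.
Faction C against (Amend, Amend): payoffs 2, 3 → best response No.
Faction C against (Amend, Delay): payoffs 8, 5 → best response Yes.
Mutual best responses: (Abstain, Abstain, No).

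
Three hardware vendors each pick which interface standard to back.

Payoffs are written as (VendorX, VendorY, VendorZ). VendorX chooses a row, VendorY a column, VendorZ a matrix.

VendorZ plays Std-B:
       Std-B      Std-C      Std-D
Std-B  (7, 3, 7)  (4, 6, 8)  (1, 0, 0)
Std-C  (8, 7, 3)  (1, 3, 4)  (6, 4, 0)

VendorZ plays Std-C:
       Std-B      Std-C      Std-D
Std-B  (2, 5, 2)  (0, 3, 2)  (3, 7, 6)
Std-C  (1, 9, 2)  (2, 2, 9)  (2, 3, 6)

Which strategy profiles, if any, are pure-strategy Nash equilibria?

Check each profile: it is a Nash equilibrium iff no player can strictly gain by switching unilaterally.
(Std-B, Std-B, Std-B): VendorX can switch to Std-C (7 → 8). Not NE.
(Std-B, Std-B, Std-C): VendorY can switch to Std-D (5 → 7). Not NE.
(Std-B, Std-C, Std-B): VendorX gets 4, best alternative 1; VendorY gets 6, best alternative 3; VendorZ gets 8, best alternative 2. No profitable deviation — NE.
(Std-B, Std-C, Std-C): VendorX can switch to Std-C (0 → 2). Not NE.
(Std-B, Std-D, Std-B): VendorX can switch to Std-C (1 → 6). Not NE.
(Std-B, Std-D, Std-C): VendorX gets 3, best alternative 2; VendorY gets 7, best alternative 5; VendorZ gets 6, best alternative 0. No profitable deviation — NE.
(Std-C, Std-B, Std-B): VendorX gets 8, best alternative 7; VendorY gets 7, best alternative 4; VendorZ gets 3, best alternative 2. No profitable deviation — NE.
(Std-C, Std-B, Std-C): VendorX can switch to Std-B (1 → 2). Not NE.
(Std-C, Std-C, Std-B): VendorX can switch to Std-B (1 → 4). Not NE.
(Std-C, Std-C, Std-C): VendorY can switch to Std-B (2 → 9). Not NE.
(Std-C, Std-D, Std-B): VendorY can switch to Std-B (4 → 7). Not NE.
(The remaining 1 profile has a profitable deviation by the same check.)

The pure Nash equilibria are (Std-B, Std-C, Std-B), (Std-B, Std-D, Std-C), (Std-C, Std-B, Std-B).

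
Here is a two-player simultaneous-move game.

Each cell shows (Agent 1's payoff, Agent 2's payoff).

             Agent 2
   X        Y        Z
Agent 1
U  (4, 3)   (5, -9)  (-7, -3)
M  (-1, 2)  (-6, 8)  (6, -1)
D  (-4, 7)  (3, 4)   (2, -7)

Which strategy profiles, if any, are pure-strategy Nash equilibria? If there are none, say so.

Pure NE: (U, X)

(U, X): Agent 1 gets 4, best alternative -1; Agent 2 gets 3, best alternative -3. No profitable deviation — NE.
(U, Y): Agent 2 can switch to X (-9 → 3). Not NE.
(U, Z): Agent 1 can switch to M (-7 → 6). Not NE.
(M, X): Agent 1 can switch to U (-1 → 4). Not NE.
(M, Y): Agent 1 can switch to U (-6 → 5). Not NE.
(M, Z): Agent 2 can switch to X (-1 → 2). Not NE.
(D, X): Agent 1 can switch to U (-4 → 4). Not NE.
(D, Y): Agent 1 can switch to U (3 → 5). Not NE.
(D, Z): Agent 1 can switch to M (2 → 6). Not NE.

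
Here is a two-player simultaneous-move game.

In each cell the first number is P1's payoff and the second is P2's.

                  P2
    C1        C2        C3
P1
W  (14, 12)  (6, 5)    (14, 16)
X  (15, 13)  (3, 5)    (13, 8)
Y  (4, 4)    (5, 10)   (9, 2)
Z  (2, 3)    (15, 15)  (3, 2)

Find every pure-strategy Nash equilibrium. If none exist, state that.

(W, C3), (X, C1), (Z, C2)

Mark each player's best response to every combination of opponents' strategies; a profile where every player is best-responding is a pure Nash equilibrium.
P1 against C1: payoffs 14, 15, 4, 2 → best response X.
P1 against C2: payoffs 6, 3, 5, 15 → best response Z.
P1 against C3: payoffs 14, 13, 9, 3 → best response W.
P2 against W: payoffs 12, 5, 16 → best response C3.
P2 against X: payoffs 13, 5, 8 → best response C1.
P2 against Y: payoffs 4, 10, 2 → best response C2.
P2 against Z: payoffs 3, 15, 2 → best response C2.
Mutual best responses: (W, C3); (X, C1); (Z, C2).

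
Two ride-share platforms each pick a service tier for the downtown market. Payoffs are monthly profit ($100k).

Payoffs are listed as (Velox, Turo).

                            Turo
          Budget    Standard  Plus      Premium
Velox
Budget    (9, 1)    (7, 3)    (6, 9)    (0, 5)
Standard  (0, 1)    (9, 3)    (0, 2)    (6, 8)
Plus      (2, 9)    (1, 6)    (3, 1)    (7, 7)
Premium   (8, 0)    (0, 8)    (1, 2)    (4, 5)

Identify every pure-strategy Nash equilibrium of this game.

Pure NE: (Budget, Plus)

(Budget, Budget): Turo can switch to Standard (1 → 3). Not NE.
(Budget, Standard): Velox can switch to Standard (7 → 9). Not NE.
(Budget, Plus): Velox gets 6, best alternative 3; Turo gets 9, best alternative 5. No profitable deviation — NE.
(Budget, Premium): Velox can switch to Standard (0 → 6). Not NE.
(Standard, Budget): Velox can switch to Budget (0 → 9). Not NE.
(Standard, Standard): Turo can switch to Premium (3 → 8). Not NE.
(Standard, Plus): Velox can switch to Budget (0 → 6). Not NE.
(Standard, Premium): Velox can switch to Plus (6 → 7). Not NE.
(Plus, Budget): Velox can switch to Budget (2 → 9). Not NE.
(Plus, Standard): Velox can switch to Budget (1 → 7). Not NE.
(Plus, Plus): Velox can switch to Budget (3 → 6). Not NE.
(Plus, Premium): Turo can switch to Budget (7 → 9). Not NE.
(Premium, Budget): Velox can switch to Budget (8 → 9). Not NE.
(The remaining 3 profiles each have a profitable deviation by the same check.)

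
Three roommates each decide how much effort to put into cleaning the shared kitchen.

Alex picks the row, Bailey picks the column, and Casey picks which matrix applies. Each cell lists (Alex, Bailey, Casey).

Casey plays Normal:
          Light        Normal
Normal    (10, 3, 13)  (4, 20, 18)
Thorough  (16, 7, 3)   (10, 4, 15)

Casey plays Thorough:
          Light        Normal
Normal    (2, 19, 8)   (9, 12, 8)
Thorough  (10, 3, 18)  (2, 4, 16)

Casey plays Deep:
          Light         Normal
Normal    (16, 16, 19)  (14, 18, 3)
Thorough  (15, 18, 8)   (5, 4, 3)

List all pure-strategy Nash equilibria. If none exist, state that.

Alex against (Light, Normal): payoffs 10, 16 → best response Thorough.
Alex against (Light, Thorough): payoffs 2, 10 → best response Thorough.
Alex against (Light, Deep): payoffs 16, 15 → best response Normal.
Alex against (Normal, Normal): payoffs 4, 10 → best response Thorough.
Alex against (Normal, Thorough): payoffs 9, 2 → best response Normal.
Alex against (Normal, Deep): payoffs 14, 5 → best response Normal.
Bailey against (Normal, Normal): payoffs 3, 20 → best response Normal.
Bailey against (Normal, Thorough): payoffs 19, 12 → best response Light.
Bailey against (Normal, Deep): payoffs 16, 18 → best response Normal.
Bailey against (Thorough, Normal): payoffs 7, 4 → best response Light.
Bailey against (Thorough, Thorough): payoffs 3, 4 → best response Normal.
Bailey against (Thorough, Deep): payoffs 18, 4 → best response Light.
Casey against (Normal, Light): payoffs 13, 8, 19 → best response Deep.
Casey against (Normal, Normal): payoffs 18, 8, 3 → best response Normal.
Casey against (Thorough, Light): payoffs 3, 18, 8 → best response Thorough.
Casey against (Thorough, Normal): payoffs 15, 16, 3 → best response Thorough.
No profile is a mutual best response for all players.

none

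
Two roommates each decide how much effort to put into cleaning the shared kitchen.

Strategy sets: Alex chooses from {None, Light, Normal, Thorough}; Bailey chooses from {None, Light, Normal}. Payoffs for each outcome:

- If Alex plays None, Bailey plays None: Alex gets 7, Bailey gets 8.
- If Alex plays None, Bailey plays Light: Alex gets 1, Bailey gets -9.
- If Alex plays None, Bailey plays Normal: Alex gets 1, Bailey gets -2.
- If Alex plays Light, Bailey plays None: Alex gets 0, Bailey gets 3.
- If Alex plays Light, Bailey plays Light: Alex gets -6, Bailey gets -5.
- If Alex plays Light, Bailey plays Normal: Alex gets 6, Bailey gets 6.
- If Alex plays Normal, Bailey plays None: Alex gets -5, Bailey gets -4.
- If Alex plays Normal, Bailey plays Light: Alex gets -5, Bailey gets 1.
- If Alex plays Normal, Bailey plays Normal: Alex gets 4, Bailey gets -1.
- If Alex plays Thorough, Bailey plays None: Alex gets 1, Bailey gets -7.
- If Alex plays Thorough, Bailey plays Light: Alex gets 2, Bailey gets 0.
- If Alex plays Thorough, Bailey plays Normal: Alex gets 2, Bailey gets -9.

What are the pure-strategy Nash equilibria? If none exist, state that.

Alex against None: payoffs 7, 0, -5, 1 → best response None.
Alex against Light: payoffs 1, -6, -5, 2 → best response Thorough.
Alex against Normal: payoffs 1, 6, 4, 2 → best response Light.
Bailey against None: payoffs 8, -9, -2 → best response None.
Bailey against Light: payoffs 3, -5, 6 → best response Normal.
Bailey against Normal: payoffs -4, 1, -1 → best response Light.
Bailey against Thorough: payoffs -7, 0, -9 → best response Light.
Mutual best responses: (None, None); (Light, Normal); (Thorough, Light).

Pure-strategy Nash equilibria: (None, None) and (Light, Normal) and (Thorough, Light)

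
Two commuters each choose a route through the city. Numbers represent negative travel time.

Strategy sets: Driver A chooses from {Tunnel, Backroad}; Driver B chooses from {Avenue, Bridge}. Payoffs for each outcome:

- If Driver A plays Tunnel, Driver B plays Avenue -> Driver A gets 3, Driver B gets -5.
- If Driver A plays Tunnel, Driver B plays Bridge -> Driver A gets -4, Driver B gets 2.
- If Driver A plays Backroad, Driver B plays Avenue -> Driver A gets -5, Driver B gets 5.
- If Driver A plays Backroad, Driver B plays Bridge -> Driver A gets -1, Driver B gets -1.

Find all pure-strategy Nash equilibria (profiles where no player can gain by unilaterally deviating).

none

Check each profile: it is a Nash equilibrium iff no player can strictly gain by switching unilaterally.
(Tunnel, Avenue): Driver B can switch to Bridge (-5 → 2). Not NE.
(Tunnel, Bridge): Driver A can switch to Backroad (-4 → -1). Not NE.
(Backroad, Avenue): Driver A can switch to Tunnel (-5 → 3). Not NE.
(Backroad, Bridge): Driver B can switch to Avenue (-1 → 5). Not NE.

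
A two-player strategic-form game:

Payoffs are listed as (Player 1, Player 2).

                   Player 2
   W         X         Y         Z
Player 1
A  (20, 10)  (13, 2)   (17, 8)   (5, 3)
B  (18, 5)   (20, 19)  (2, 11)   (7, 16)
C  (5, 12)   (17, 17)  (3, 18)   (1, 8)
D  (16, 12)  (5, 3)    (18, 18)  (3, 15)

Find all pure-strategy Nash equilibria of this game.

For each strategy profile, look for a profitable unilateral deviation.
(A, W): Player 1 gets 20, best alternative 18; Player 2 gets 10, best alternative 8. No profitable deviation — NE.
(A, X): Player 1 can switch to B (13 → 20). Not NE.
(A, Y): Player 1 can switch to D (17 → 18). Not NE.
(A, Z): Player 1 can switch to B (5 → 7). Not NE.
(B, W): Player 1 can switch to A (18 → 20). Not NE.
(B, X): Player 1 gets 20, best alternative 17; Player 2 gets 19, best alternative 16. No profitable deviation — NE.
(B, Y): Player 1 can switch to A (2 → 17). Not NE.
(B, Z): Player 2 can switch to X (16 → 19). Not NE.
(C, W): Player 1 can switch to A (5 → 20). Not NE.
(C, X): Player 1 can switch to B (17 → 20). Not NE.
(D, Y): Player 1 gets 18, best alternative 17; Player 2 gets 18, best alternative 15. No profitable deviation — NE.
(The remaining 5 profiles each have a profitable deviation by the same check.)

(A, W) and (B, X) and (D, Y)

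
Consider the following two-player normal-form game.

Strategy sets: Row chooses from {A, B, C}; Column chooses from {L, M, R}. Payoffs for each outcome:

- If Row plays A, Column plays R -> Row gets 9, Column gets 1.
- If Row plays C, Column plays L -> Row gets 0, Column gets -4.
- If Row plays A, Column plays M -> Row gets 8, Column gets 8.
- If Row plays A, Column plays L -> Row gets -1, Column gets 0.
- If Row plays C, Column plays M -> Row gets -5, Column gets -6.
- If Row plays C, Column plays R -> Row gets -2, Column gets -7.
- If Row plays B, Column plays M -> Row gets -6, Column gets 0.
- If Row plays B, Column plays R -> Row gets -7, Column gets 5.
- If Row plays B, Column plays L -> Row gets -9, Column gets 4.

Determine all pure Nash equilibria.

Pure-strategy Nash equilibria: (A, M) and (C, L)

Row against L: payoffs -1, -9, 0 → best response C.
Row against M: payoffs 8, -6, -5 → best response A.
Row against R: payoffs 9, -7, -2 → best response A.
Column against A: payoffs 0, 8, 1 → best response M.
Column against B: payoffs 4, 0, 5 → best response R.
Column against C: payoffs -4, -6, -7 → best response L.
Mutual best responses: (A, M); (C, L).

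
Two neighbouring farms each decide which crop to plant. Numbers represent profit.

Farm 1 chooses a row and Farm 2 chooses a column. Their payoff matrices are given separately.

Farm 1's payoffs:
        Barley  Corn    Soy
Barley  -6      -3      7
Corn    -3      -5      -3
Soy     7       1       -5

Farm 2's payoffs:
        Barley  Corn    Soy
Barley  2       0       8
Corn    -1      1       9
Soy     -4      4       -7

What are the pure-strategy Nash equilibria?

Mark each player's best response to every combination of opponents' strategies; a profile where every player is best-responding is a pure Nash equilibrium.
Farm 1 against Barley: payoffs -6, -3, 7 → best response Soy.
Farm 1 against Corn: payoffs -3, -5, 1 → best response Soy.
Farm 1 against Soy: payoffs 7, -3, -5 → best response Barley.
Farm 2 against Barley: payoffs 2, 0, 8 → best response Soy.
Farm 2 against Corn: payoffs -1, 1, 9 → best response Soy.
Farm 2 against Soy: payoffs -4, 4, -7 → best response Corn.
Mutual best responses: (Barley, Soy); (Soy, Corn).

Pure-strategy Nash equilibria: (Barley, Soy) and (Soy, Corn)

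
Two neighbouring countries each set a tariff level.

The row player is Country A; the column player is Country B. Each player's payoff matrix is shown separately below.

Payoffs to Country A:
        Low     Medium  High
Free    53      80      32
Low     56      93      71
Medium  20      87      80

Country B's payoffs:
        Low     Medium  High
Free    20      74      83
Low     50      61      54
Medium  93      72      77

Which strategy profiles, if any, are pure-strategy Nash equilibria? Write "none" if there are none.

The unique pure-strategy Nash equilibrium is (Low, Medium).

(Free, Low): Country A can switch to Low (53 → 56). Not NE.
(Free, Medium): Country A can switch to Low (80 → 93). Not NE.
(Free, High): Country A can switch to Low (32 → 71). Not NE.
(Low, Low): Country B can switch to Medium (50 → 61). Not NE.
(Low, Medium): Country A gets 93, best alternative 87; Country B gets 61, best alternative 54. No profitable deviation — NE.
(Low, High): Country A can switch to Medium (71 → 80). Not NE.
(Medium, Low): Country A can switch to Free (20 → 53). Not NE.
(Medium, Medium): Country A can switch to Low (87 → 93). Not NE.
(Medium, High): Country B can switch to Low (77 → 93). Not NE.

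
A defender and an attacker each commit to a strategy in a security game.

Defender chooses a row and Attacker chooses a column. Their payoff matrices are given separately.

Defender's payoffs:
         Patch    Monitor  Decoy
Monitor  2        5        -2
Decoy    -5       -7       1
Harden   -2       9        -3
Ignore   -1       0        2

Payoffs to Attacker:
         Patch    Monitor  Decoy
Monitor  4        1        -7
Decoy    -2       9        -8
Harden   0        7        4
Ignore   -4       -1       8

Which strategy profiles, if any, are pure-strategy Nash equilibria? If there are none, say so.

Pure-strategy Nash equilibria: (Monitor, Patch) and (Harden, Monitor) and (Ignore, Decoy)

Defender against Patch: payoffs 2, -5, -2, -1 → best response Monitor.
Defender against Monitor: payoffs 5, -7, 9, 0 → best response Harden.
Defender against Decoy: payoffs -2, 1, -3, 2 → best response Ignore.
Attacker against Monitor: payoffs 4, 1, -7 → best response Patch.
Attacker against Decoy: payoffs -2, 9, -8 → best response Monitor.
Attacker against Harden: payoffs 0, 7, 4 → best response Monitor.
Attacker against Ignore: payoffs -4, -1, 8 → best response Decoy.
Mutual best responses: (Monitor, Patch); (Harden, Monitor); (Ignore, Decoy).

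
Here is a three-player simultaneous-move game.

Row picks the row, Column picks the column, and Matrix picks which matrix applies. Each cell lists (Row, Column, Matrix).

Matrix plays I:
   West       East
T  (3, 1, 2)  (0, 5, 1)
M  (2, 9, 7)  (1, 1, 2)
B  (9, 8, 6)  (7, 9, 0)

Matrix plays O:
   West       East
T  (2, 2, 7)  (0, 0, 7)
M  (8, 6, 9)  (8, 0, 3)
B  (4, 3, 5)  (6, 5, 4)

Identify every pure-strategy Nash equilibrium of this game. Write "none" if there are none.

The unique pure-strategy Nash equilibrium is (M, West, O).

(T, West, I): Row can switch to B (3 → 9). Not NE.
(T, West, O): Row can switch to M (2 → 8). Not NE.
(T, East, I): Row can switch to M (0 → 1). Not NE.
(T, East, O): Row can switch to M (0 → 8). Not NE.
(M, West, I): Row can switch to T (2 → 3). Not NE.
(M, West, O): Row gets 8, best alternative 4; Column gets 6, best alternative 0; Matrix gets 9, best alternative 7. No profitable deviation — NE.
(M, East, I): Row can switch to B (1 → 7). Not NE.
(M, East, O): Column can switch to West (0 → 6). Not NE.
(B, West, I): Column can switch to East (8 → 9). Not NE.
(The remaining 3 profiles each have a profitable deviation by the same check.)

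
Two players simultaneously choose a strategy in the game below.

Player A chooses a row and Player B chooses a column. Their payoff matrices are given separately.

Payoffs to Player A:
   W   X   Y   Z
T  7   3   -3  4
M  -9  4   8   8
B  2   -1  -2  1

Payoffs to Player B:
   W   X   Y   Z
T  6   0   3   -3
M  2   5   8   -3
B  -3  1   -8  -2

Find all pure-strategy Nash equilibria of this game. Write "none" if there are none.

Pure-strategy Nash equilibria: (T, W), (M, Y)

(T, W): Player A gets 7, best alternative 2; Player B gets 6, best alternative 3. No profitable deviation — NE.
(T, X): Player A can switch to M (3 → 4). Not NE.
(T, Y): Player A can switch to M (-3 → 8). Not NE.
(T, Z): Player A can switch to M (4 → 8). Not NE.
(M, W): Player A can switch to T (-9 → 7). Not NE.
(M, X): Player B can switch to Y (5 → 8). Not NE.
(M, Y): Player A gets 8, best alternative -2; Player B gets 8, best alternative 5. No profitable deviation — NE.
(M, Z): Player B can switch to W (-3 → 2). Not NE.
(B, W): Player A can switch to T (2 → 7). Not NE.
(B, X): Player A can switch to T (-1 → 3). Not NE.
(B, Y): Player A can switch to M (-2 → 8). Not NE.
(B, Z): Player A can switch to T (1 → 4). Not NE.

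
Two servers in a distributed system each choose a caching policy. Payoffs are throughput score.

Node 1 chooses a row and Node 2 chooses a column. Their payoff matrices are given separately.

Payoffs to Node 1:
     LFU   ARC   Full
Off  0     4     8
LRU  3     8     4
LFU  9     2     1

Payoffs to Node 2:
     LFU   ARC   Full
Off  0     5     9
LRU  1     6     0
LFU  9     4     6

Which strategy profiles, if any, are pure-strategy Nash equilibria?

Node 1 against LFU: payoffs 0, 3, 9 → best response LFU.
Node 1 against ARC: payoffs 4, 8, 2 → best response LRU.
Node 1 against Full: payoffs 8, 4, 1 → best response Off.
Node 2 against Off: payoffs 0, 5, 9 → best response Full.
Node 2 against LRU: payoffs 1, 6, 0 → best response ARC.
Node 2 against LFU: payoffs 9, 4, 6 → best response LFU.
Mutual best responses: (Off, Full); (LRU, ARC); (LFU, LFU).

The pure Nash equilibria are (Off, Full) and (LRU, ARC) and (LFU, LFU).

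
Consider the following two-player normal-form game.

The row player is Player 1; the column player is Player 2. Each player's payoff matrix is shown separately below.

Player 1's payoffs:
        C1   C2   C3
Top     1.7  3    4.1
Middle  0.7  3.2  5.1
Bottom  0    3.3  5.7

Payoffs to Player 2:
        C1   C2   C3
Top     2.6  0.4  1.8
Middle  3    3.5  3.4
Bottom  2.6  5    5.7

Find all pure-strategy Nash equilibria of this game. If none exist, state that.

Pure-strategy Nash equilibria: (Top, C1), (Bottom, C3)

For each strategy profile, look for a profitable unilateral deviation.
(Top, C1): Player 1 gets 1.7, best alternative 0.7; Player 2 gets 2.6, best alternative 1.8. No profitable deviation — NE.
(Top, C2): Player 1 can switch to Middle (3 → 3.2). Not NE.
(Top, C3): Player 1 can switch to Middle (4.1 → 5.1). Not NE.
(Middle, C1): Player 1 can switch to Top (0.7 → 1.7). Not NE.
(Middle, C2): Player 1 can switch to Bottom (3.2 → 3.3). Not NE.
(Middle, C3): Player 1 can switch to Bottom (5.1 → 5.7). Not NE.
(Bottom, C1): Player 1 can switch to Top (0 → 1.7). Not NE.
(Bottom, C2): Player 2 can switch to C3 (5 → 5.7). Not NE.
(Bottom, C3): Player 1 gets 5.7, best alternative 5.1; Player 2 gets 5.7, best alternative 5. No profitable deviation — NE.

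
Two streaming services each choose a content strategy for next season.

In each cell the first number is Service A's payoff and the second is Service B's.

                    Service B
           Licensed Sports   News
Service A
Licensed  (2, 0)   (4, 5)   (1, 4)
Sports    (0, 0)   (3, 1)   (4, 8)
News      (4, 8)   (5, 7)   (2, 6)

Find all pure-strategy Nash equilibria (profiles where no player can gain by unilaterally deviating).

(Licensed, Licensed): Service A can switch to News (2 → 4). Not NE.
(Licensed, Sports): Service A can switch to News (4 → 5). Not NE.
(Licensed, News): Service A can switch to Sports (1 → 4). Not NE.
(Sports, Licensed): Service A can switch to Licensed (0 → 2). Not NE.
(Sports, Sports): Service A can switch to Licensed (3 → 4). Not NE.
(Sports, News): Service A gets 4, best alternative 2; Service B gets 8, best alternative 1. No profitable deviation — NE.
(News, Licensed): Service A gets 4, best alternative 2; Service B gets 8, best alternative 7. No profitable deviation — NE.
(News, Sports): Service B can switch to Licensed (7 → 8). Not NE.
(News, News): Service A can switch to Sports (2 → 4). Not NE.

(Sports, News); (News, Licensed)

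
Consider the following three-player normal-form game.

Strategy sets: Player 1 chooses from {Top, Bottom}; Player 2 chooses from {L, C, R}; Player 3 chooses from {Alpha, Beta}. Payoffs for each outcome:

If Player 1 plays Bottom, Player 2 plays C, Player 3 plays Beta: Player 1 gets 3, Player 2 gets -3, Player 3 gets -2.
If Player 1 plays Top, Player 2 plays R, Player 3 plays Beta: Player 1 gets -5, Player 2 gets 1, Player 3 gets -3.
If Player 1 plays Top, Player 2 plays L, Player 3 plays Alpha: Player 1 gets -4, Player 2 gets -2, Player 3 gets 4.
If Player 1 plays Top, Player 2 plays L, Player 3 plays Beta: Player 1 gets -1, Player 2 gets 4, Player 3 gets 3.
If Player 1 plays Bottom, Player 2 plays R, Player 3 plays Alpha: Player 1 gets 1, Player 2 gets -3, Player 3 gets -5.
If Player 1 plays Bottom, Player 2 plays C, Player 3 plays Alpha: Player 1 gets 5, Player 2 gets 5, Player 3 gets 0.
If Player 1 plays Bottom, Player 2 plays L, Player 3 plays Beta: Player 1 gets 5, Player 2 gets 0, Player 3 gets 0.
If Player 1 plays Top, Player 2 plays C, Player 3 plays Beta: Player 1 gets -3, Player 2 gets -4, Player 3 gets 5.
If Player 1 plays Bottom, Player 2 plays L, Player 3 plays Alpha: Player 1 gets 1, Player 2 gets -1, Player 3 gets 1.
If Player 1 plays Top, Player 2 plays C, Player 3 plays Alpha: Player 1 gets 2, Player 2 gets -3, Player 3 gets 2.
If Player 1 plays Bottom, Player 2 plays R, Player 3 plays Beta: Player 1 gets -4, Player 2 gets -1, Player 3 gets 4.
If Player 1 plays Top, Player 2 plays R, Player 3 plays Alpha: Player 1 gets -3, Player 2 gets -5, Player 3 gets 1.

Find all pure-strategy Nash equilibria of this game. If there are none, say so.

(Bottom, C, Alpha)

Player 1 against (L, Alpha): payoffs -4, 1 → best response Bottom.
Player 1 against (L, Beta): payoffs -1, 5 → best response Bottom.
Player 1 against (C, Alpha): payoffs 2, 5 → best response Bottom.
Player 1 against (C, Beta): payoffs -3, 3 → best response Bottom.
Player 1 against (R, Alpha): payoffs -3, 1 → best response Bottom.
Player 1 against (R, Beta): payoffs -5, -4 → best response Bottom.
Player 2 against (Top, Alpha): payoffs -2, -3, -5 → best response L.
Player 2 against (Top, Beta): payoffs 4, -4, 1 → best response L.
Player 2 against (Bottom, Alpha): payoffs -1, 5, -3 → best response C.
Player 2 against (Bottom, Beta): payoffs 0, -3, -1 → best response L.
Player 3 against (Top, L): payoffs 4, 3 → best response Alpha.
Player 3 against (Top, C): payoffs 2, 5 → best response Beta.
Player 3 against (Top, R): payoffs 1, -3 → best response Alpha.
Player 3 against (Bottom, L): payoffs 1, 0 → best response Alpha.
Player 3 against (Bottom, C): payoffs 0, -2 → best response Alpha.
Player 3 against (Bottom, R): payoffs -5, 4 → best response Beta.
Mutual best responses: (Bottom, C, Alpha).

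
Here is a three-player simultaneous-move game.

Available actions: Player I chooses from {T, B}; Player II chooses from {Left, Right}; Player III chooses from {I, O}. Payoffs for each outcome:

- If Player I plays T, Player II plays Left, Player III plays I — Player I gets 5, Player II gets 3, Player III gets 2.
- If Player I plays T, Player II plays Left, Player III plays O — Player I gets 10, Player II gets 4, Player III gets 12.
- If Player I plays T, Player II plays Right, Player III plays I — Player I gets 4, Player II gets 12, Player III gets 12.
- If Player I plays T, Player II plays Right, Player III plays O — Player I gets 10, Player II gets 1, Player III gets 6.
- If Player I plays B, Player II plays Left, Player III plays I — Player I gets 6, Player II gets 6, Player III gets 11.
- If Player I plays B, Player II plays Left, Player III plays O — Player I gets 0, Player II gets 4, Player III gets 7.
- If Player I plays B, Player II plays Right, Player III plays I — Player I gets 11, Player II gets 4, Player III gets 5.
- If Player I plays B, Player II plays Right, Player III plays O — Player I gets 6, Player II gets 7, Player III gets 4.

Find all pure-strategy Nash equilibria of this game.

(T, Left, O) and (B, Left, I)

For each player, find the best response to each opponent profile; mutual best responses are the pure NE.
Player I against (Left, I): payoffs 5, 6 → best response B.
Player I against (Left, O): payoffs 10, 0 → best response T.
Player I against (Right, I): payoffs 4, 11 → best response B.
Player I against (Right, O): payoffs 10, 6 → best response T.
Player II against (T, I): payoffs 3, 12 → best response Right.
Player II against (T, O): payoffs 4, 1 → best response Left.
Player II against (B, I): payoffs 6, 4 → best response Left.
Player II against (B, O): payoffs 4, 7 → best response Right.
Player III against (T, Left): payoffs 2, 12 → best response O.
Player III against (T, Right): payoffs 12, 6 → best response I.
Player III against (B, Left): payoffs 11, 7 → best response I.
Player III against (B, Right): payoffs 5, 4 → best response I.
Mutual best responses: (T, Left, O); (B, Left, I).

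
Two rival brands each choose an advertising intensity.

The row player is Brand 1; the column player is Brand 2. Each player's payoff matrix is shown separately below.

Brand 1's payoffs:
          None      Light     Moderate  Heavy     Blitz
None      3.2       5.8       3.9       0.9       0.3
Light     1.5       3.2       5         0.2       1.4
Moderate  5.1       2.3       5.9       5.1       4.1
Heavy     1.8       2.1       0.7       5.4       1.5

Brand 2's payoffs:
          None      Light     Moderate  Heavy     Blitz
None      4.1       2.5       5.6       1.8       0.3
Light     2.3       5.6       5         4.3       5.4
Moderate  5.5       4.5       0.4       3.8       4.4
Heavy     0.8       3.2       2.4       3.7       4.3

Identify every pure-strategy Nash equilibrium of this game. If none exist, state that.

For each strategy profile, look for a profitable unilateral deviation.
(None, None): Brand 1 can switch to Moderate (3.2 → 5.1). Not NE.
(None, Light): Brand 2 can switch to None (2.5 → 4.1). Not NE.
(None, Moderate): Brand 1 can switch to Light (3.9 → 5). Not NE.
(None, Heavy): Brand 1 can switch to Moderate (0.9 → 5.1). Not NE.
(None, Blitz): Brand 1 can switch to Light (0.3 → 1.4). Not NE.
(Light, None): Brand 1 can switch to None (1.5 → 3.2). Not NE.
(Light, Light): Brand 1 can switch to None (3.2 → 5.8). Not NE.
(Light, Moderate): Brand 1 can switch to Moderate (5 → 5.9). Not NE.
(Light, Heavy): Brand 1 can switch to None (0.2 → 0.9). Not NE.
(Light, Blitz): Brand 1 can switch to Moderate (1.4 → 4.1). Not NE.
(Moderate, None): Brand 1 gets 5.1, best alternative 3.2; Brand 2 gets 5.5, best alternative 4.5. No profitable deviation — NE.
(The remaining 9 profiles each have a profitable deviation by the same check.)

(Moderate, None)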